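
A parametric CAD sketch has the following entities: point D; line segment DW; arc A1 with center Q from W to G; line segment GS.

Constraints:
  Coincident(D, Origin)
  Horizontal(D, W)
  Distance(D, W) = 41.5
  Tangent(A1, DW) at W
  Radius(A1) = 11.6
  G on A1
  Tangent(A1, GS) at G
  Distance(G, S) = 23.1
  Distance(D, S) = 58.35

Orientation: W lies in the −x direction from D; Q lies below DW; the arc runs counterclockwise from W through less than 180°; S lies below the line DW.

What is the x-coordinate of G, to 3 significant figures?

-52.5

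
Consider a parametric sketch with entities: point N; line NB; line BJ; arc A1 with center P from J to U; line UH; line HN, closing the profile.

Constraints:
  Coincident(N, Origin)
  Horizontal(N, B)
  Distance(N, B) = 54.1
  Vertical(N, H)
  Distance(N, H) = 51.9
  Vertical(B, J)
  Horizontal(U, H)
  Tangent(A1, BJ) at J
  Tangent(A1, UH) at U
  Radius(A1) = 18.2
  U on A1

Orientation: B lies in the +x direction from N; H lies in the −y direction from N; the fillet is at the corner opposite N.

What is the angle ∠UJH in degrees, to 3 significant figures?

26.4°

The virtual corner opposite N is at (54.1, -51.9). A1 meets BJ tangentially, so PJ is at right angles to BJ and since A1 is tangent to UH there, PU ⟂ UH, with radius 18.2, so the center P sits 18.2 in from both sides at P = (35.9, -33.7). That places the tangent points at J = (54.1, -33.7) on BJ and U = (35.9, -51.9) on UH. Then cos ∠UJH = JU·JH / (|JU||JH|), giving 26.4°.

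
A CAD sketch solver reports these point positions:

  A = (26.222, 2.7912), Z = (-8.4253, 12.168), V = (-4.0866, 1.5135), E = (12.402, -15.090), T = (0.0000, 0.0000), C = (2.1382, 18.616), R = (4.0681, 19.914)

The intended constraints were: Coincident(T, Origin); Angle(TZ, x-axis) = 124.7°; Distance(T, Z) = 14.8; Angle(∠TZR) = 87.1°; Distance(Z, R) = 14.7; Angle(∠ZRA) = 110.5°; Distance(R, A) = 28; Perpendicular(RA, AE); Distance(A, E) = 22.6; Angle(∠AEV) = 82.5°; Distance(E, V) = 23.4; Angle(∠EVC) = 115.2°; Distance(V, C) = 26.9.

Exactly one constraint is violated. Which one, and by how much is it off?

Distance(V, C) = 26.9 — off by 8.70.

T = (0.00, 0.00) ✓; TZ at 124.7° ✓; |TZ| = 14.80 ✓; ∠TZR = 87.10° ✓; |ZR| = 14.70 ✓; ∠ZRA = 110.5° ✓; |RA| = 28.00 ✓; ∠(RA, AE) = 90.00° ✓; |AE| = 22.60 ✓; ∠AEV = 82.50° ✓; |EV| = 23.40 ✓; ∠EVC = 115.2° ✓; |VC| = 18.20 ✗.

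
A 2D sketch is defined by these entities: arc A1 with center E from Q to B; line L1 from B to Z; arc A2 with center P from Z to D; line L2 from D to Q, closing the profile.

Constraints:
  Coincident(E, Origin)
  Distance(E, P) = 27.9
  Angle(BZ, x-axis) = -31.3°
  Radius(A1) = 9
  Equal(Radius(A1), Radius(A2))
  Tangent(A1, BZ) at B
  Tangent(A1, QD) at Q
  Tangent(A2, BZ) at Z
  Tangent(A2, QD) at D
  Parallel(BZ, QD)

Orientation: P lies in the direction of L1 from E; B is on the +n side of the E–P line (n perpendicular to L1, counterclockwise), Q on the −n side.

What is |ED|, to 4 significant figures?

29.32

The slot axis is L1's direction at -31.3°, so u = (cos -31.3°, sin -31.3°) = (0.8545, -0.5195) and n = (−sin -31.3°, cos -31.3°) = (0.5195, 0.8545). E is at the origin and P lies 27.9 along u from E, so P = 27.9·u = (23.84, -14.49). Tangency of A1 to both parallel lines with radius 9.0 puts B and Q at E ± 9.0·n: B = (4.676, 7.690), Q = (-4.676, -7.690). Equal radii place Z and D the same way about P: Z = P + 9.0·n = (28.52, -6.804), D = P − 9.0·n = (19.16, -22.18). Then |ED| = |D − E| = 29.32.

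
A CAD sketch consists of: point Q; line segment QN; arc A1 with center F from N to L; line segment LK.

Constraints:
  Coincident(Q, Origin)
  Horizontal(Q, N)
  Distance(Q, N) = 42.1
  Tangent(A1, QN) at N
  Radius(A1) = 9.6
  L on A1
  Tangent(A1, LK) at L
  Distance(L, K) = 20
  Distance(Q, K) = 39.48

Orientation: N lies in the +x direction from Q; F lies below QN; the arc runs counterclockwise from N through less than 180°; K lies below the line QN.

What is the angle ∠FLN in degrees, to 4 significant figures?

50.91°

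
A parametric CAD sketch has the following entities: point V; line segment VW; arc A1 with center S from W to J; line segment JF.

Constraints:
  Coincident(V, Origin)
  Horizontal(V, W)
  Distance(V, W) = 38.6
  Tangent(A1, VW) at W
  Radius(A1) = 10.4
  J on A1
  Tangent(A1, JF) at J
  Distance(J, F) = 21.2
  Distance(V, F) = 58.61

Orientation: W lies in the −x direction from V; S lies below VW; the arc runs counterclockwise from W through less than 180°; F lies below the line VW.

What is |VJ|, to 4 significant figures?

50.03

Checks: |SJ| = 10.40 ✓; ∠(SJ, JF) = 90.00° ✓; |JF| = 21.20 ✓; |VF| = 58.61 ✓.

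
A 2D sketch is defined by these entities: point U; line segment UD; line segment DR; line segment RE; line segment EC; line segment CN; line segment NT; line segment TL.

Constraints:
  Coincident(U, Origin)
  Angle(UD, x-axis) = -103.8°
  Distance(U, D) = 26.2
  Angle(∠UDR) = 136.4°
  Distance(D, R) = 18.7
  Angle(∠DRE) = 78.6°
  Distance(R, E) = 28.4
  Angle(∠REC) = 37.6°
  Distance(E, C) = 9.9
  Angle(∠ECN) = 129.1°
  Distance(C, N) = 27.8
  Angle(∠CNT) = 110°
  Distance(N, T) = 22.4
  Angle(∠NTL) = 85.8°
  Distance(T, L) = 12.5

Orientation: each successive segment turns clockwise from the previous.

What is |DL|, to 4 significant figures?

41.48

U is at the origin; UD runs at -103.8° with length 26.2, so D = (-6.250, -25.44). ∠UDR = 136.4° gives DR at -147.4° from the x-axis; with |DR| = 18.7, R = (-22.00, -35.52). ∠DRE = 78.6° gives RE at 111.2° from the x-axis; with |RE| = 28.4, E = (-32.27, -9.041). ∠REC = 37.6° gives EC at -31.20° from the x-axis; with |EC| = 9.9, C = (-23.81, -14.17). ∠ECN = 129.1° gives CN at -82.10° from the x-axis; with |CN| = 27.8, N = (-19.98, -41.71). ∠CNT = 110.0° gives NT at -152.1° from the x-axis; with |NT| = 22.4, T = (-39.78, -52.19). ∠NTL = 85.8° gives TL at 113.7° from the x-axis; with |TL| = 12.5, L = (-44.81, -40.74). Then |DL| = |L − D| = 41.48.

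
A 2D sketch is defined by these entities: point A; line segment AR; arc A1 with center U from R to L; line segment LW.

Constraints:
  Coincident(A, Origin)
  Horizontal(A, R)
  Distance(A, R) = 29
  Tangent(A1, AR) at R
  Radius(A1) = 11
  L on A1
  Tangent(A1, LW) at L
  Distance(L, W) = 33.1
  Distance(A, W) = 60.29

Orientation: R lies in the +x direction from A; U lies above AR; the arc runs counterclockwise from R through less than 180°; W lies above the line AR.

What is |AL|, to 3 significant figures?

41.3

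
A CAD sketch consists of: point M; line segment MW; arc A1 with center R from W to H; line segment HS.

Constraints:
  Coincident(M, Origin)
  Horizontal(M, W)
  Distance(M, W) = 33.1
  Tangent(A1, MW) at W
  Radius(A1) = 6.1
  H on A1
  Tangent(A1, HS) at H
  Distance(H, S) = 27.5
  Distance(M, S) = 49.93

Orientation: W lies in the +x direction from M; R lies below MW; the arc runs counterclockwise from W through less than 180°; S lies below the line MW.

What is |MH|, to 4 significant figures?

28.53

Checks: M.y = 0.00, W.y = 0.00 ✓; |RH| = 6.100 ✓; ∠(RH, HS) = 90.00° ✓; |HS| = 27.50 ✓; |MS| = 49.93 ✓.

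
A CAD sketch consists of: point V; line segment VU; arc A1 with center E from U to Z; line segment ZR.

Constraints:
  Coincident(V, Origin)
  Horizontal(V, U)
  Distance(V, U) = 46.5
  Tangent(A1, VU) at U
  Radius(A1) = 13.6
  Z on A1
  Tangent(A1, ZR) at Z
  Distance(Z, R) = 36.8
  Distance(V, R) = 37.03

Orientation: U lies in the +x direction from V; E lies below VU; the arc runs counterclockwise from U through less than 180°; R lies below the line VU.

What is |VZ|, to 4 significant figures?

36.10

V is at the origin; V and U share the same y with |VU| = 46.5 and U on the +x side, so U = (46.50, 0.000). Since A1 is tangent to VU there, EU ⟂ VU, so E = U + (0, -13.6) = (46.50, -13.60). Since EZ ⟂ ZR (tangency), |ER| = √(13.6² + 36.8²) = 39.23 regardless of where Z sits on A1. So R lies on both circle(V, 37.03) and circle(E, 39.23); the below-VU intersection is R = (13.33, -34.55). Z is the foot of the tangent from R: Z = (35.70, -5.331).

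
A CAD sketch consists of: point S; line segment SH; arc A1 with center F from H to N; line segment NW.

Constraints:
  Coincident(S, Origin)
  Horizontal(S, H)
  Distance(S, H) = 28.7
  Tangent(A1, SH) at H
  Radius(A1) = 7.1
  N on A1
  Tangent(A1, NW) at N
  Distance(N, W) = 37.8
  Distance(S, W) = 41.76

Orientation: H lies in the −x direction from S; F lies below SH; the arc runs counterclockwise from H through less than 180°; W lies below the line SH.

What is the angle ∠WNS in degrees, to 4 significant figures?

68.80°

S is at the origin; SH is horizontal with |SH| = 28.7 and H on the −x side, so H = (-28.70, 0.000). Tangency of A1 to SH means the radius FH is perpendicular to SH, so F = H + (0, -7.1) = (-28.70, -7.100). Since FN ⟂ NW (tangency), |FW| = √(7.1² + 37.8²) = 38.46 regardless of where N sits on A1. So W lies on both circle(S, 41.76) and circle(F, 38.46); the below-SH intersection is W = (-9.796, -40.59). N is the foot of the tangent from W: N = (-34.13, -11.67).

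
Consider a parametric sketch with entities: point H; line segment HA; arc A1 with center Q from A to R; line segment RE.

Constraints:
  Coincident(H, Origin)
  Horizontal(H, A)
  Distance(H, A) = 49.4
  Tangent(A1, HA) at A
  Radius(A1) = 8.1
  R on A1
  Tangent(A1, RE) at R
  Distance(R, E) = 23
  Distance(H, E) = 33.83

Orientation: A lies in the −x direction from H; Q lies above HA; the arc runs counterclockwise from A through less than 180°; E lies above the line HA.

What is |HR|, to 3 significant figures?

43.6

Checks: |QA| = 8.100 ✓; |QR| = 8.100 ✓; ∠(QR, RE) = 90.00° ✓; |RE| = 23.00 ✓; |HE| = 33.83 ✓.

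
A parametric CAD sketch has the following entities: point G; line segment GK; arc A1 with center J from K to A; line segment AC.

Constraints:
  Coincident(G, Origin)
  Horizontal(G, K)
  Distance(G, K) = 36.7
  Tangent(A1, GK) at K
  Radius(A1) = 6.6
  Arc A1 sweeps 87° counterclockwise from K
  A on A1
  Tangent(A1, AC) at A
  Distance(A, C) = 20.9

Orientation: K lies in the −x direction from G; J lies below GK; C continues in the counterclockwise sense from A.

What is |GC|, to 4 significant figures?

52.02

G is at the origin; GK is horizontal with |GK| = 36.7 and K on the −x side, so K = (-36.70, 0.000). The tangent condition forces JK to be normal to GK, so J = K + (0, -6.6) = (-36.70, -6.600). On A1, K sits at bearing 90° from J; an 87° counterclockwise sweep puts A at bearing 177°, so A = J + 6.6·(cos 177°, sin 177°) = (-43.29, -6.255). Since A1 is tangent to AC there, JA ⟂ AC, so AC runs along (−sin 177°, cos 177°); with |AC| = 20.9, C = (-44.38, -27.13). Then |GC| = |C − G| = 52.02.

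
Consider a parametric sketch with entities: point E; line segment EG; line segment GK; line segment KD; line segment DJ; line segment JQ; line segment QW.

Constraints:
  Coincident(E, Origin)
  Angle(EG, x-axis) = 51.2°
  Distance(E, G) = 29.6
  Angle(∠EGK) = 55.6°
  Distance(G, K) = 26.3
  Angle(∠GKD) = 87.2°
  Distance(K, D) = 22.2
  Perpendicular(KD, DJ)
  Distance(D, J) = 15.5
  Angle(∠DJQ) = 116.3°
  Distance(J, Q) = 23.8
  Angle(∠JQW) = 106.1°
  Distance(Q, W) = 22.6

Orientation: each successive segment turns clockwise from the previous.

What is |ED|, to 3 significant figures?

8.79

∠EGK = 55.6° gives GK at -73.2° from the x-axis; with |GK| = 26.3, K = (26.1, -2.11). ∠GKD = 87.2° gives KD at -166° from the x-axis; with |KD| = 22.2, D = (4.61, -7.48). Then |ED| = |D − E| = 8.79.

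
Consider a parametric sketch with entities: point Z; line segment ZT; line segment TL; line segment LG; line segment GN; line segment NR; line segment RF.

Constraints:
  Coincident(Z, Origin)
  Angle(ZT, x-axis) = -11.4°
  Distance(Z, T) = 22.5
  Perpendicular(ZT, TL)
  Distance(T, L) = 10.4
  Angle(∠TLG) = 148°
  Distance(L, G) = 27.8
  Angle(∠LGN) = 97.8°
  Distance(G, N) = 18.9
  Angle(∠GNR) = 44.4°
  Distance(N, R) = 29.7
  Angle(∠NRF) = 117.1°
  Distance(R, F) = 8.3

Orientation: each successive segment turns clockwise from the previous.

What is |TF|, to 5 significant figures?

21.694

Z is at the origin; ZT runs at -11.4° with length 22.5, so T = (22.056, -4.4473). The perpendicularity gives TL at right angles to ZT, so TL runs at -101.40°; with |TL| = 10.4, L = (20.000, -14.642). ∠TLG = 148.0° gives LG at -133.40° from the x-axis; with |LG| = 27.8, G = (0.89943, -34.841). ∠LGN = 97.8° gives GN at 144.40° from the x-axis; with |GN| = 18.9, N = (-14.468, -23.839). ∠GNR = 44.4° gives NR at 8.8000° from the x-axis; with |NR| = 29.7, R = (14.882, -19.295). ∠NRF = 117.1° gives RF at -54.100° from the x-axis; with |RF| = 8.3, F = (19.749, -26.018). Then |TF| = |F − T| = 21.694.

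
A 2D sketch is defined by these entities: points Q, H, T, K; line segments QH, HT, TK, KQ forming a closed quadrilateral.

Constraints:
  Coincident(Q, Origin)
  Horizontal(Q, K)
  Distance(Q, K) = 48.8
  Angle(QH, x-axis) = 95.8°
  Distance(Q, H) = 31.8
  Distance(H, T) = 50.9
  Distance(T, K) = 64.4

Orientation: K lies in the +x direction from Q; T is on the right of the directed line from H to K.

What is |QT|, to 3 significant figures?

22.4

Q is at the origin; QK is horizontal with |QK| = 48.8 and K in +x, so K = (48.8, 0). QH runs at 95.8° with |QH| = 31.8, so H = (-3.21, 31.6). T is determined by |HT| = 50.9 and |TK| = 64.4 together: it lies at the intersection of circle(H, 50.9) and circle(K, 64.4). With |HK| = 60.9, the foot of the radical line on HK is 17.7 from H and the perpendicular offset is √(50.9² − 17.7²) = 47.7. Taking the right-of-HK solution: T = (-12.9, -18.3).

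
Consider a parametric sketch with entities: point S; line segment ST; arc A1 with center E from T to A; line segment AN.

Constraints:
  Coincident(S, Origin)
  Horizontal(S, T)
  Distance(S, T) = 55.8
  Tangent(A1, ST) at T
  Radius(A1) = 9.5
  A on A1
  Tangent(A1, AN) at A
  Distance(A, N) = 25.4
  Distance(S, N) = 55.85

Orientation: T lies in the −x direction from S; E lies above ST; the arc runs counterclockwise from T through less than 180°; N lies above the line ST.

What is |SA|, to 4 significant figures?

47.15

Checks: ∠(ET, TS) = 90.00° ✓; |ET| = 9.500 ✓; |EA| = 9.500 ✓; ∠(EA, AN) = 90.00° ✓; |AN| = 25.40 ✓; |SN| = 55.85 ✓.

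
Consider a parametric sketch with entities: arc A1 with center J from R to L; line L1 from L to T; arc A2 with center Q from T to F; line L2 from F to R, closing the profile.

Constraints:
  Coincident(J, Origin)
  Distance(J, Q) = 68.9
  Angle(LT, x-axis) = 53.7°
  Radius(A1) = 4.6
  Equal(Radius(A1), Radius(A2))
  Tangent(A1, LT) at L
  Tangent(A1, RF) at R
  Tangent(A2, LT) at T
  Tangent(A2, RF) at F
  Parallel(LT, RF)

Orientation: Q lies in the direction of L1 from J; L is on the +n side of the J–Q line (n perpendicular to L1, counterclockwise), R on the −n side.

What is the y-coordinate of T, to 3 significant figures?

58.3

The slot axis is L1's direction at 53.7°, so u = (cos 53.7°, sin 53.7°) = (0.592, 0.806) and n = (−sin 53.7°, cos 53.7°) = (-0.806, 0.592). J is at the origin and Q lies 68.9 along u from J, so Q = 68.9·u = (40.8, 55.5). Tangency of A1 to both parallel lines with radius 4.6 puts L and R at J ± 4.6·n: L = (-3.71, 2.72), R = (3.71, -2.72). Equal radii place T and F the same way about Q: T = Q + 4.6·n = (37.1, 58.3), F = Q − 4.6·n = (44.5, 52.8). So T.y = 58.3.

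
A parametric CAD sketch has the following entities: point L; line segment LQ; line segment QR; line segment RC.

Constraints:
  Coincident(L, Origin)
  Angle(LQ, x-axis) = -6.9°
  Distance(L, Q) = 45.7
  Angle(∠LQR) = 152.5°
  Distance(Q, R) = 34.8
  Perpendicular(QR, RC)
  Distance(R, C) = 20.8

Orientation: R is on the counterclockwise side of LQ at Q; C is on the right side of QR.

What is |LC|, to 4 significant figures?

86.21

∠LQR = 152.5°, so QR runs at -6.9° + (180° − 152.5°) = 20.60° from the x-axis; with |QR| = 34.8, R = Q + 34.8·(cos 20.60°, sin 20.60°) = (77.94, 6.754). QR ⟂ RC; with |RC| = 20.8 on the right of QR, C = R + 20.8·(0.3518, -0.9361) = (85.26, -12.72). Then |LC| = |C − L| = 86.21.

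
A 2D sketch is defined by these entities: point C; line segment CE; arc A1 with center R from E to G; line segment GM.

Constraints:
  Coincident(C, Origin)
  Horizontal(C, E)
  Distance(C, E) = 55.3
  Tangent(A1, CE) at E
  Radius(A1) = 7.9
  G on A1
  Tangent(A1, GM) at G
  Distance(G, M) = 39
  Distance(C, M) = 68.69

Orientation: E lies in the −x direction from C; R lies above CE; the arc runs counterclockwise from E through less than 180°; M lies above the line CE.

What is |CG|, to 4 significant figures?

48.15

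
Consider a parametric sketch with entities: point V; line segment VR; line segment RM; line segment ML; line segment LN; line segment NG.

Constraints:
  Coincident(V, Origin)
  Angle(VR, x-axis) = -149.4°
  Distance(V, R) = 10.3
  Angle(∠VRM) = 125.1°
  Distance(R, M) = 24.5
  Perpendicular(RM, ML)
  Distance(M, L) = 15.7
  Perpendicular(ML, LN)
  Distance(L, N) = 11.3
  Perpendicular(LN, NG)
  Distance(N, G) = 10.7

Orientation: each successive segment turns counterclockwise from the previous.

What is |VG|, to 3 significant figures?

19.4

V is at the origin; VR runs at -149.4° with length 10.3, so R = (-8.87, -5.24). ∠VRM = 125.1° gives RM at -94.5° from the x-axis; with |RM| = 24.5, M = (-10.8, -29.7). The perpendicularity gives ML at right angles to RM, so ML runs at -4.50°; with |ML| = 15.7, L = (4.86, -30.9). ML ⟂ LN, so LN runs at 85.5°; with |LN| = 11.3, N = (5.75, -19.6). The perpendicularity gives NG at right angles to LN, so NG runs at 176°; with |NG| = 10.7, G = (-4.92, -18.8). Then |VG| = |G − V| = 19.4.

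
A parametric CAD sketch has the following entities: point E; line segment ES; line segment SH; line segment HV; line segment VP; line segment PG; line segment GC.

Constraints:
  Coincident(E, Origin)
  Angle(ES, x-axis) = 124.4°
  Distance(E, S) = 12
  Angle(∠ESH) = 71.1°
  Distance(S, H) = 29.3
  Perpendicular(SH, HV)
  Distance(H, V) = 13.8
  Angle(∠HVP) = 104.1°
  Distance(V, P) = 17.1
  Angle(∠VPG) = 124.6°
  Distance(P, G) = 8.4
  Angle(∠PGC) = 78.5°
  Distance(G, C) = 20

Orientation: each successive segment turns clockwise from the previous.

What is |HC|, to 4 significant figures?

6.973

E is at the origin; ES runs at 124.4° with length 12.0, so S = (-6.780, 9.901). ∠ESH = 71.1° gives SH at 15.50° from the x-axis; with |SH| = 29.3, H = (21.45, 17.73). The perpendicularity gives HV at right angles to SH, so HV runs at -74.50°; with |HV| = 13.8, V = (25.14, 4.433). ∠HVP = 104.1° gives VP at -150.4° from the x-axis; with |VP| = 17.1, P = (10.27, -4.013). ∠VPG = 124.6° gives PG at 154.2° from the x-axis; with |PG| = 8.4, G = (2.712, -0.3571). ∠PGC = 78.5° gives GC at 52.70° from the x-axis; with |GC| = 20.0, C = (14.83, 15.55). Then |HC| = |C − H| = 6.973.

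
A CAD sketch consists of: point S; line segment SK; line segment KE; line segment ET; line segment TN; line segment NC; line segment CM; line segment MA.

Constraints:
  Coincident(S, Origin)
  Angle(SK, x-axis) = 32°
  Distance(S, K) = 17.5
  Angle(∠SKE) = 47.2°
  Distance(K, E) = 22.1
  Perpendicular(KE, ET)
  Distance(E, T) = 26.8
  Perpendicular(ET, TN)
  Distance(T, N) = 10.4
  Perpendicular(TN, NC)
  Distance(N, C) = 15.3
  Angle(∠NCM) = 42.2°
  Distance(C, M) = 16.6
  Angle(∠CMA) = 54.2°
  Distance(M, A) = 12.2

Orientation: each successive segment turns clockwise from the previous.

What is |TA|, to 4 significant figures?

11.49

S is at the origin; SK runs at 32.0° with length 17.5, so K = (14.84, 9.274). ∠SKE = 47.2° gives KE at -100.8° from the x-axis; with |KE| = 22.1, E = (10.70, -12.43). KE ⟂ ET, so ET runs at 169.2°; with |ET| = 26.8, T = (-15.63, -7.413). ET is perpendicular to TN, so TN runs at 79.20°; with |TN| = 10.4, N = (-13.68, 2.803). The perpendicularity gives NC at right angles to TN, so NC runs at -10.80°; with |NC| = 15.3, C = (1.352, -0.06429). ∠NCM = 42.2° gives CM at -148.6° from the x-axis; with |CM| = 16.6, M = (-12.82, -8.713). ∠CMA = 54.2° gives MA at 85.60° from the x-axis; with |MA| = 12.2, A = (-11.88, 3.451). Then |TA| = |A − T| = 11.49.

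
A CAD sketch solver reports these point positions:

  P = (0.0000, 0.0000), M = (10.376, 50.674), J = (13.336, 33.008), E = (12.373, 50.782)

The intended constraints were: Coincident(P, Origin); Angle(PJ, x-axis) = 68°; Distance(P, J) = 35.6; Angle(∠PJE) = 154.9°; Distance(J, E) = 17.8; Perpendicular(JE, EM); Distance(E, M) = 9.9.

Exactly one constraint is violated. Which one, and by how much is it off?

Distance(E, M) = 9.9 — off by 7.90.

P = (0.00, 0.00) ✓; PJ at 68.00° ✓; |PJ| = 35.60 ✓; ∠PJE = 154.9° ✓; |JE| = 17.80 ✓; ∠(JE, EM) = 89.99° ✓; |EM| = 2.000 ✗.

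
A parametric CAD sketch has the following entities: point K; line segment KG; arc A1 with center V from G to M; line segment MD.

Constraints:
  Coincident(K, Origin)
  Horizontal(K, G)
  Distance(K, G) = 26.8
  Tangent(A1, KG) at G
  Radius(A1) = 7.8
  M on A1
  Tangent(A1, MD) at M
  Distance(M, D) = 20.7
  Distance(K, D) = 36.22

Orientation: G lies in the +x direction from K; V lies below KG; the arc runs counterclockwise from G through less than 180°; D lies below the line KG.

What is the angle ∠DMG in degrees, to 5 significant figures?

131.78°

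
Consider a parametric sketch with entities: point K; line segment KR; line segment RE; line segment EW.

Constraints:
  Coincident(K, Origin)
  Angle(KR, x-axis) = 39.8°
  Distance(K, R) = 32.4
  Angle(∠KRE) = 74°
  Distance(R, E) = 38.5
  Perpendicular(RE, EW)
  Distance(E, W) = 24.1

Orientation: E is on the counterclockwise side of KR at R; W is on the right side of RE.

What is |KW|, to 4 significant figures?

62.66

K is at the origin; KR runs at 39.8° with length 32.4, so R = 32.4·(cos 39.8°, sin 39.8°) = (24.89, 20.74). ∠KRE = 74.0°, so RE runs at 39.8° + (180° − 74.0°) = 145.8° from the x-axis; with |RE| = 38.5, E = R + 38.5·(cos 145.8°, sin 145.8°) = (-6.950, 42.38). RE is perpendicular to EW; with |EW| = 24.1 on the right of RE, W = E + 24.1·(0.5621, 0.8271) = (6.596, 62.31). Then |KW| = |W − K| = 62.66.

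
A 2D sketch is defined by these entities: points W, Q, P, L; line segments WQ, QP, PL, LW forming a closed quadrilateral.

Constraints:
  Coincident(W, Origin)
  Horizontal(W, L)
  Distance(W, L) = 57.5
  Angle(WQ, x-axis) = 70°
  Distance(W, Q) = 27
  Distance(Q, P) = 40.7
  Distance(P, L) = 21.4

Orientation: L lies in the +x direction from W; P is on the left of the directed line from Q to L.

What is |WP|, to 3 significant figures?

53.4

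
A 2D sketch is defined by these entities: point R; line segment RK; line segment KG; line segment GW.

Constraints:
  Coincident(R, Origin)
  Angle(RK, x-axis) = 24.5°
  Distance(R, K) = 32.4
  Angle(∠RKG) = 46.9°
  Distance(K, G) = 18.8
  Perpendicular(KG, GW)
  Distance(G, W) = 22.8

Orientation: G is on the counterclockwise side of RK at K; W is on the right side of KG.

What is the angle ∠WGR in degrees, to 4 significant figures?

172.0°

∠RKG = 46.9°, so KG runs at 24.5° + (180° − 46.9°) = 157.6° from the x-axis; with |KG| = 18.8, G = K + 18.8·(cos 157.6°, sin 157.6°) = (12.10, 20.60). KG ⟂ GW; with |GW| = 22.8 on the right of KG, W = G + 22.8·(0.3811, 0.9245) = (20.79, 41.68). Then cos ∠WGR = GW·GR / (|GW||GR|), giving 172.0°.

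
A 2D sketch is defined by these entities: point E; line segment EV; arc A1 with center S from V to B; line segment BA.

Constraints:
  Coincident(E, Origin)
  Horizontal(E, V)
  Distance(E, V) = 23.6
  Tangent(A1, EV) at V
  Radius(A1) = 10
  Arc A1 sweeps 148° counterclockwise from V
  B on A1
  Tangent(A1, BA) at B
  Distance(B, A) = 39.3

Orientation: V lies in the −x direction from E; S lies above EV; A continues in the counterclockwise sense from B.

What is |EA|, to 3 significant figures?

64.9

E is at the origin; E and V share the same y with |EV| = 23.6 and V on the −x side, so V = (-23.6, 0.00). Since A1 is tangent to EV there, SV ⟂ EV, so S = V + (0, 10) = (-23.6, 10.0). On A1, V sits at bearing -90° from S; a 148° counterclockwise sweep puts B at bearing 58°, so B = S + 10.0·(cos 58°, sin 58°) = (-18.3, 18.5). The tangent condition forces SB to be normal to BA, so BA runs along (−sin 58°, cos 58°); with |BA| = 39.3, A = (-51.6, 39.3). Then |EA| = |A − E| = 64.9.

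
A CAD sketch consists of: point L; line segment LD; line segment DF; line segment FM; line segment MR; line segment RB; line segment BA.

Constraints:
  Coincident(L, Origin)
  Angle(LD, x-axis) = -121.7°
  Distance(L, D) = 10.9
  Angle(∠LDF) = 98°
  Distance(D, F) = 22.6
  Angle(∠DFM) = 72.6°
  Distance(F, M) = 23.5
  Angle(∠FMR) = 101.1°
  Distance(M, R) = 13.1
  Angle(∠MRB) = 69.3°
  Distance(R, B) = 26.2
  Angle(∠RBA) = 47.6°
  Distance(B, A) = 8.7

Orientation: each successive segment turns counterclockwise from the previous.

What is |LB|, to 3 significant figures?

20.7

∠FMR = 101.1° gives MR at 147° from the x-axis; with |MR| = 13.1, R = (9.64, 5.24). ∠MRB = 69.3° gives RB at -103° from the x-axis; with |RB| = 26.2, B = (3.88, -20.3). Then |LB| = |B − L| = 20.7.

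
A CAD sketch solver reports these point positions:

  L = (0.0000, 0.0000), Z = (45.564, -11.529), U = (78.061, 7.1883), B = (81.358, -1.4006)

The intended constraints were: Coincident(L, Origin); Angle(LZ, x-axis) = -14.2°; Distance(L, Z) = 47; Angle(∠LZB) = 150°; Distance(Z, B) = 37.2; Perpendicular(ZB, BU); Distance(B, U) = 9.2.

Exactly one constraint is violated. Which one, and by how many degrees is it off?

Perpendicular(ZB, BU) — off by 5.20°.

L = (0.00, 0.00) ✓; LZ at -14.20° ✓; |LZ| = 47.00 ✓; ∠LZB = 150.0° ✓; |ZB| = 37.20 ✓; ∠(ZB, BU) = 95.20° ✗; |BU| = 9.200 ✓.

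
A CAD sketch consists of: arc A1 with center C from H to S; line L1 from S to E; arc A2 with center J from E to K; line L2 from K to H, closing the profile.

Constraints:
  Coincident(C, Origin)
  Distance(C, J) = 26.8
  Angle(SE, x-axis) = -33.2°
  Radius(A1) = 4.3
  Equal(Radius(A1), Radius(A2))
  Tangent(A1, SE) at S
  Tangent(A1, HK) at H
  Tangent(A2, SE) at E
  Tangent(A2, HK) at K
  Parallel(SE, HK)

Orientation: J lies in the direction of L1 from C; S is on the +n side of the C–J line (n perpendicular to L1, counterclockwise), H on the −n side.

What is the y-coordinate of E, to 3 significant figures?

-11.1

The slot axis is L1's direction at -33.2°, so u = (cos -33.2°, sin -33.2°) = (0.837, -0.548) and n = (−sin -33.2°, cos -33.2°) = (0.548, 0.837). C is at the origin and J lies 26.8 along u from C, so J = 26.8·u = (22.4, -14.7). Tangency of A1 to both parallel lines with radius 4.3 puts S and H at C ± 4.3·n: S = (2.35, 3.60), H = (-2.35, -3.60). Equal radii place E and K the same way about J: E = J + 4.3·n = (24.8, -11.1), K = J − 4.3·n = (20.1, -18.3). So E.y = -11.1.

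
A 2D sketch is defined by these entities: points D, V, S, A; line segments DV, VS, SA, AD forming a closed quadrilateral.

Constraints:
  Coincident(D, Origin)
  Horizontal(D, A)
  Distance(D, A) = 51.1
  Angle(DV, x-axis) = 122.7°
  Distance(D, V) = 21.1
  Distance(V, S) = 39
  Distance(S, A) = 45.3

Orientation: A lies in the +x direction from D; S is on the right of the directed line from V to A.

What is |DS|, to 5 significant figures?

17.923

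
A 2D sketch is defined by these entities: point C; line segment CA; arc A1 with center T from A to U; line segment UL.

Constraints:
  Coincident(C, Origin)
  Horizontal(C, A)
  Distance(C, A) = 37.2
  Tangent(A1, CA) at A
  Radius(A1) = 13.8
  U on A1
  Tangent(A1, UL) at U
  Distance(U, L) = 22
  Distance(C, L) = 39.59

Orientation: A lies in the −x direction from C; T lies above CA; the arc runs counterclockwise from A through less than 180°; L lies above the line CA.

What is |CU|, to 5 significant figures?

26.397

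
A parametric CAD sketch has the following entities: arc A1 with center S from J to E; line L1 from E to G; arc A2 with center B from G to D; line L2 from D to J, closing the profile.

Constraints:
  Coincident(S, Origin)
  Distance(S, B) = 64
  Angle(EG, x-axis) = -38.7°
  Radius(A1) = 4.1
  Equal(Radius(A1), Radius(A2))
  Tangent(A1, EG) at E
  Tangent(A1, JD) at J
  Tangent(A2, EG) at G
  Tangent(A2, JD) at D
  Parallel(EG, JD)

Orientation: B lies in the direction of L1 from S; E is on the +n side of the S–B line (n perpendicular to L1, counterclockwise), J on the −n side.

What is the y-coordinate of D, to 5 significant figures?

-43.215

Tangency of A1 to both parallel lines with radius 4.1 puts E and J at S ± 4.1·n: E = (2.5635, 3.1998), J = (-2.5635, -3.1998). Equal radii place G and D the same way about B: G = B + 4.1·n = (52.511, -36.816), D = B − 4.1·n = (47.384, -43.215). So D.y = -43.215.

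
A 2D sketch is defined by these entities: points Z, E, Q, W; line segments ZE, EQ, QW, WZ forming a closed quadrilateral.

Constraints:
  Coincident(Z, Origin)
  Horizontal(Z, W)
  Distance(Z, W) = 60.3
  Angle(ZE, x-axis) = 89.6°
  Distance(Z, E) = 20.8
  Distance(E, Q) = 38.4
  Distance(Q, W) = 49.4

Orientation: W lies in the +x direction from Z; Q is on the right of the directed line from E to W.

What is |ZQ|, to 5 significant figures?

20.263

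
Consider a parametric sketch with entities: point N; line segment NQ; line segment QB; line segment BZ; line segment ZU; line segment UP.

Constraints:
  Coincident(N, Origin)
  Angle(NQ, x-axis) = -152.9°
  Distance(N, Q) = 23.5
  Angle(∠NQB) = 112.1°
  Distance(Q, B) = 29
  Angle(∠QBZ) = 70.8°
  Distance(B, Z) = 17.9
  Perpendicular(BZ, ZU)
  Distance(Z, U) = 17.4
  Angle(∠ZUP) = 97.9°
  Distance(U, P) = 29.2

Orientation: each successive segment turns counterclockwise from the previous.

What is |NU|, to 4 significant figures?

18.79

N is at the origin; NQ runs at -152.9° with length 23.5, so Q = (-20.92, -10.71). ∠NQB = 112.1° gives QB at -85.00° from the x-axis; with |QB| = 29.0, B = (-18.39, -39.59). ∠QBZ = 70.8° gives BZ at 24.20° from the x-axis; with |BZ| = 17.9, Z = (-2.066, -32.26). BZ ⟂ ZU, so ZU runs at 114.2°; with |ZU| = 17.4, U = (-9.198, -16.39). Then |NU| = |U − N| = 18.79.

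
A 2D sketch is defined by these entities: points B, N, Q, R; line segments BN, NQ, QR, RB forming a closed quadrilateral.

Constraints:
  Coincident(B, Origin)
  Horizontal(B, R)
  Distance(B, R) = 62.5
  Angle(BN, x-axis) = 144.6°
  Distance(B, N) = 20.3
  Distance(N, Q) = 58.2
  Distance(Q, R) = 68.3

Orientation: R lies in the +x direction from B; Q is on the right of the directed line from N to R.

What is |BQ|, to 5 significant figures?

41.807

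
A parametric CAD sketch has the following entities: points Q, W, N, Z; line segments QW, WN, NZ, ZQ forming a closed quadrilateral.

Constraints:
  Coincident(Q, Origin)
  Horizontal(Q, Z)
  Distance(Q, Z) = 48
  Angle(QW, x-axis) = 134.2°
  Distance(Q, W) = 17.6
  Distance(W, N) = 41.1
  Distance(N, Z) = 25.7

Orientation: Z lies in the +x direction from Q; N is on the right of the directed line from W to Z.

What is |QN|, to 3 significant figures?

24.7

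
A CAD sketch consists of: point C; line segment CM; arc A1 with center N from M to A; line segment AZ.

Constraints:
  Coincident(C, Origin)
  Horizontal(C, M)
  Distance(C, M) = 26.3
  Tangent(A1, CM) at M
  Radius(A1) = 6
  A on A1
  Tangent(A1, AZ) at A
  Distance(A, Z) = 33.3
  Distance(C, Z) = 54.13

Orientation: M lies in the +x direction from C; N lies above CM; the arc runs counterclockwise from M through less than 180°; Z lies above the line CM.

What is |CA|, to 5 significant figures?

32.506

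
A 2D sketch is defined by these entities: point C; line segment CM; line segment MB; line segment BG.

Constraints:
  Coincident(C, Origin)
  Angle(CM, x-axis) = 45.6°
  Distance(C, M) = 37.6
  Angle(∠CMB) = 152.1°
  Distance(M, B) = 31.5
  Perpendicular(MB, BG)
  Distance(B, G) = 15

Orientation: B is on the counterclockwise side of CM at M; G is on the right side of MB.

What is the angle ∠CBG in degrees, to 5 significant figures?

105.21°

∠CMB = 152.1°, so MB runs at 45.6° + (180° − 152.1°) = 73.500° from the x-axis; with |MB| = 31.5, B = M + 31.5·(cos 73.500°, sin 73.500°) = (35.254, 57.067). MB is perpendicular to BG; with |BG| = 15.0 on the right of MB, G = B + 15.0·(0.95882, -0.28402) = (49.636, 52.807). Then cos ∠CBG = BC·BG / (|BC||BG|), giving 105.21°.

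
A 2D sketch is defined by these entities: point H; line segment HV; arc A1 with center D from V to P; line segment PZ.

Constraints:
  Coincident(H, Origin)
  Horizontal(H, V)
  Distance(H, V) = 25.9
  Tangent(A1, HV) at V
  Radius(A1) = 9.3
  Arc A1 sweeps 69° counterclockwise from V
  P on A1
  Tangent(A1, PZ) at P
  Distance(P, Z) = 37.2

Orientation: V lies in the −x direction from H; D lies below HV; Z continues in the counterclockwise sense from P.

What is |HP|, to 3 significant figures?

35.1

H is at the origin; H and V share the same y with |HV| = 25.9 and V on the −x side, so V = (-25.9, 0.00). Since A1 is tangent to HV there, DV ⟂ HV, so D = V + (0, -9.3) = (-25.9, -9.30). On A1, V sits at bearing 90° from D; a 69° counterclockwise sweep puts P at bearing 159°, so P = D + 9.3·(cos 159°, sin 159°) = (-34.6, -5.97). Then |HP| = |P − H| = 35.1.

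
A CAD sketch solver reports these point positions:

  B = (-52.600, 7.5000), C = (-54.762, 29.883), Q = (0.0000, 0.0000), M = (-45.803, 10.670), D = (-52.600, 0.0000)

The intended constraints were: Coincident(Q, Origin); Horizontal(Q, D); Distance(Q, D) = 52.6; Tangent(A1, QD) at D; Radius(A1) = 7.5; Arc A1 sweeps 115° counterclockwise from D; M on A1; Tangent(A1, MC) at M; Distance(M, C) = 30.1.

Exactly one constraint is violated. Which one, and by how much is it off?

Distance(M, C) = 30.1 — off by 8.90.

Q = (0.00, 0.00) ✓; Q.y = 0.00, D.y = 0.00 ✓; |QD| = 52.60 ✓; ∠(BD, DQ) = 90.00° ✓; |BD| = 7.500 ✓; bearing(B→M) − bearing(B→D) = 115.0° ✓; |BM| = 7.500 ✓; ∠(BM, MC) = 90.00° ✓; |MC| = 21.20 ✗.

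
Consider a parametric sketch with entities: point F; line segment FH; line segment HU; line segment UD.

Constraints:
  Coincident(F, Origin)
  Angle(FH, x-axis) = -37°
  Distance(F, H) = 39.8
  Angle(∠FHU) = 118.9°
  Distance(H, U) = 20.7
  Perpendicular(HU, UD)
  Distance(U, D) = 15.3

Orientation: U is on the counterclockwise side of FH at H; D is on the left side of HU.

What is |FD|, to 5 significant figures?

44.460

F is at the origin; FH runs at -37.0° with length 39.8, so H = 39.8·(cos -37.0°, sin -37.0°) = (31.786, -23.952). ∠FHU = 118.9°, so HU runs at -37.0° + (180° − 118.9°) = 24.100° from the x-axis; with |HU| = 20.7, U = H + 20.7·(cos 24.100°, sin 24.100°) = (50.681, -15.500). The perpendicularity gives UD at right angles to HU; with |UD| = 15.3 on the left of HU, D = U + 15.3·(-0.40833, 0.91283) = (44.434, -1.5334). Then |FD| = |D − F| = 44.460.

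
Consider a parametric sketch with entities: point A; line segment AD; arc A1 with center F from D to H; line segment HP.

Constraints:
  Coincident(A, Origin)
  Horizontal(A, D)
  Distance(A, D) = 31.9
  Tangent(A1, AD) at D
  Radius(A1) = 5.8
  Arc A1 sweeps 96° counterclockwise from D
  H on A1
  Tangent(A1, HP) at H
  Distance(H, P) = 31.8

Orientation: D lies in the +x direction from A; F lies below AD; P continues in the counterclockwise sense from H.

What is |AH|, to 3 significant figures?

26.9

The tangent condition forces FD to be normal to AD, so F = D + (0, -5.8) = (31.9, -5.80). On A1, D sits at bearing 90° from F; a 96° counterclockwise sweep puts H at bearing 186°, so H = F + 5.8·(cos 186°, sin 186°) = (26.1, -6.41). Then |AH| = |H − A| = 26.9.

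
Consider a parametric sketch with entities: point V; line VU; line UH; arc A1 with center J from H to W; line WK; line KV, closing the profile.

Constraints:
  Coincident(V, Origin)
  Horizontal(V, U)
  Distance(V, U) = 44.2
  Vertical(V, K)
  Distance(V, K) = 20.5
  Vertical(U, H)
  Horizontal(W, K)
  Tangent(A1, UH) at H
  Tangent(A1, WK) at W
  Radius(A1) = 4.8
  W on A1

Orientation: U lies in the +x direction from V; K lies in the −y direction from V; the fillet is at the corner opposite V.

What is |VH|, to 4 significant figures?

46.91

V is at the origin; V and U share the same y with |VU| = 44.2 and U on the +x side, so U = (44.20, 0.000). V and K share the same x with |VK| = 20.5 and K on the −y side, so K = (0.000, -20.50). The virtual corner opposite V is at (44.20, -20.50). Since A1 is tangent to UH there, JH ⟂ UH and since A1 is tangent to WK there, JW ⟂ WK, with radius 4.8, so the center J sits 4.8 in from both sides at J = (39.40, -15.70). That places the tangent points at H = (44.20, -15.70) on UH and W = (39.40, -20.50) on WK. Then |VH| = |H − V| = 46.91.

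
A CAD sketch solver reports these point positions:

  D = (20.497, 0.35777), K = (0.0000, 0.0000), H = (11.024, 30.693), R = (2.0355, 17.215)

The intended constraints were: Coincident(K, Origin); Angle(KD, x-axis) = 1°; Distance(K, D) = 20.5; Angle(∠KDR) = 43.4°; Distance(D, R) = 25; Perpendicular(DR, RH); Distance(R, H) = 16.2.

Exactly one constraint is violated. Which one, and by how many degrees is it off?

Perpendicular(DR, RH) — off by 8.70°.

K = (0.00, 0.00) ✓; KD at 1.000° ✓; |KD| = 20.50 ✓; ∠KDR = 43.40° ✓; |DR| = 25.00 ✓; ∠(DR, RH) = 81.30° ✗; |RH| = 16.20 ✓.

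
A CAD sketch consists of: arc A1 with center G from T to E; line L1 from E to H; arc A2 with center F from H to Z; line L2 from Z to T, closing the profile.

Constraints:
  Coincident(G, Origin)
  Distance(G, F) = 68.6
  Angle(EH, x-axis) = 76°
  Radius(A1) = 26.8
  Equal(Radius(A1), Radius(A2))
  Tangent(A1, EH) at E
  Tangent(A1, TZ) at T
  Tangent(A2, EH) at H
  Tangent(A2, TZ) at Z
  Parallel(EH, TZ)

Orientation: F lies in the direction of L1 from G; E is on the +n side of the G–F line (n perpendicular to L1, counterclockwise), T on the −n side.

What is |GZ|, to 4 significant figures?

73.65

Tangency of A1 to both parallel lines with radius 26.8 puts E and T at G ± 26.8·n: E = (-26.00, 6.484), T = (26.00, -6.484). Equal radii place H and Z the same way about F: H = F + 26.8·n = (-9.408, 73.05), Z = F − 26.8·n = (42.60, 60.08). Then |GZ| = |Z − G| = 73.65.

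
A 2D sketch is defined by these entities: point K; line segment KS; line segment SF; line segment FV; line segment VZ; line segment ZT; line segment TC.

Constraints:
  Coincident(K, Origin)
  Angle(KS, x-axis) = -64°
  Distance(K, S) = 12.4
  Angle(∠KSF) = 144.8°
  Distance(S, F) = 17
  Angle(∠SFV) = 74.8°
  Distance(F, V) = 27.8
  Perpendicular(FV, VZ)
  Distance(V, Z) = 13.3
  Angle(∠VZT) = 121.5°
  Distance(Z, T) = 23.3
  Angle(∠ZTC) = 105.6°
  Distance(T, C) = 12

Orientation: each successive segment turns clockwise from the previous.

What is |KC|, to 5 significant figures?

16.436

∠VZT = 121.5° gives ZT at 7.1000° from the x-axis; with |ZT| = 23.3, T = (6.0164, -1.4501). ∠ZTC = 105.6° gives TC at -67.300° from the x-axis; with |TC| = 12.0, C = (10.647, -12.521). Then |KC| = |C − K| = 16.436.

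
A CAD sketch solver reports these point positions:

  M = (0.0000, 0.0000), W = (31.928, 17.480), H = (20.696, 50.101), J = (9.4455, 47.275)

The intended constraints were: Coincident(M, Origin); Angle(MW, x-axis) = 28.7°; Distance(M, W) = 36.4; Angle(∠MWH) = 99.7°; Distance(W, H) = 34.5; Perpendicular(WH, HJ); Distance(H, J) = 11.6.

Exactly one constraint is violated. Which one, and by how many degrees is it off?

Perpendicular(WH, HJ) — off by 4.90°.

M = (0.00, 0.00) ✓; MW at 28.70° ✓; |MW| = 36.40 ✓; ∠MWH = 99.70° ✓; |WH| = 34.50 ✓; ∠(WH, HJ) = 85.10° ✗; |HJ| = 11.60 ✓.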